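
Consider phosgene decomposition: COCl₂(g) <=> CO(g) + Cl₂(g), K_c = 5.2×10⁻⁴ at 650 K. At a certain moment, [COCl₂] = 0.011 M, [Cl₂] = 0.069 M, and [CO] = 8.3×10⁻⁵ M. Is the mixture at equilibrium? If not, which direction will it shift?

Q_c = [CO]·[Cl₂] / [COCl₂] = (8.3×10⁻⁵)·(0.069) / (0.011) = 5.2×10⁻⁴
Q_c = 5.2×10⁻⁴ = K_c; the system is at equilibrium.

yes, at equilibrium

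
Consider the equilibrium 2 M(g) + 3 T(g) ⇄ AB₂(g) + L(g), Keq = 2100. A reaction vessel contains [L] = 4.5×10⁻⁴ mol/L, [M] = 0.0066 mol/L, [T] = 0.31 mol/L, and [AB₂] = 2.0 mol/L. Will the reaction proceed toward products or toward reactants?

toward products

Q = [AB₂]·[L] / ([M]²·[T]³) = (2.0)·(4.5×10⁻⁴) / ((0.0066)²·(0.31)³) = 690
Q = 690 < Keq = 2100, so the forward reaction proceeds.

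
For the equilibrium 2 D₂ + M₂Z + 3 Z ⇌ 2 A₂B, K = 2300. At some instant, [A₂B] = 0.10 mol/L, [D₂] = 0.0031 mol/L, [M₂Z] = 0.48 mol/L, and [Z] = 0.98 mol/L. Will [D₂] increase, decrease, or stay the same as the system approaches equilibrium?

Q = [A₂B]² / ([D₂]²·[M₂Z]·[Z]³) = (0.10)² / ((0.0031)²·(0.48)·(0.98)³) = 2300
Q = 2300 = K; the system is at equilibrium.

stay the same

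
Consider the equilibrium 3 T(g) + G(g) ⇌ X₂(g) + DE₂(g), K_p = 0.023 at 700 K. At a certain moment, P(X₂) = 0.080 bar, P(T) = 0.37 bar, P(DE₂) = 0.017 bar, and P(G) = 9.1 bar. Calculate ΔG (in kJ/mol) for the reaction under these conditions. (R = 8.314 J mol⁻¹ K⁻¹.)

Q_p = P(X₂)·P(DE₂) / (P(T)³·P(G)) = (0.080)·(0.017) / ((0.37)³·(9.1)) = 0.00295
ΔG = RT ln(Q_p/K_p) = (8.314 J mol⁻¹ K⁻¹)(700 K) × ln(0.00295/0.023)
   = (5.820 kJ/mol)(-2.054) = -12.0 kJ/mol
ΔG < 0, so the forward reaction is spontaneous (proceeds forward).

ΔG = -12.0 kJ/mol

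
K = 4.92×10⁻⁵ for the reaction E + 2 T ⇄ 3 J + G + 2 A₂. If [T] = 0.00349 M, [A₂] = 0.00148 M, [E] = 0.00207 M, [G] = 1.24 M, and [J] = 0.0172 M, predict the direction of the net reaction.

toward reactants

Q = [J]³·[G]·[A₂]² / ([E]·[T]²) = (0.0172)³·(1.24)·(0.00148)² / ((0.00207)·(0.00349)²) = 5.48×10⁻⁴
Q = 5.48×10⁻⁴ > K = 4.92×10⁻⁵, so the reverse reaction proceeds.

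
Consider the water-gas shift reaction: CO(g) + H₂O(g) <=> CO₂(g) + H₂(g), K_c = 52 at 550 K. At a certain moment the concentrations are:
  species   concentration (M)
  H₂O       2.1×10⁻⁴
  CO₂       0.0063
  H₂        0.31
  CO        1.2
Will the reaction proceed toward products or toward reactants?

Q_c = [CO₂]·[H₂] / ([CO]·[H₂O]) = (0.0063)·(0.31) / ((1.2)·(2.1×10⁻⁴)) = 7.8
Q_c = 7.8 < K_c = 52, so the forward reaction proceeds.

forward (toward products)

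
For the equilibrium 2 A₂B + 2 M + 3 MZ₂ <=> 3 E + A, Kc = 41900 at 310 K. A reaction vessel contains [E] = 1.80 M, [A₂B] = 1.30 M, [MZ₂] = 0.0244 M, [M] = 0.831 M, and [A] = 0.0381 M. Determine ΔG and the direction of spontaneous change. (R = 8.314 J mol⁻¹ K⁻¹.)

ΔG = -3.00 kJ/mol; the forward reaction is spontaneous

Qc = [E]³·[A] / ([A₂B]²·[M]²·[MZ₂]³) = (1.80)³·(0.0381) / ((1.30)²·(0.831)²·(0.0244)³) = 13100
ΔG = RT ln(Qc/Kc) = (8.314 J mol⁻¹ K⁻¹)(310 K) × ln(13100/41900)
   = (2.577 kJ/mol)(-1.163) = -3.00 kJ/mol
ΔG < 0, so the forward reaction is spontaneous (proceeds forward).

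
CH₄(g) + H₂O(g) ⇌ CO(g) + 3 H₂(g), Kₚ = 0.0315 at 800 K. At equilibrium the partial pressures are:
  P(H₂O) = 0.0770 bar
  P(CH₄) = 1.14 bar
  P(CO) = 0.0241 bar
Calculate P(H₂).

At equilibrium, Kₚ = P(CO)·P(H₂)³ / (P(CH₄)·P(H₂O)) = 0.0315.
(0.0241)·(P(H₂))³ / ((1.14)·(0.0770)) = 0.0315
P(H₂)³ = 0.115 ⇒ P(H₂) = 0.486 bar

P(H₂) = 0.486 bar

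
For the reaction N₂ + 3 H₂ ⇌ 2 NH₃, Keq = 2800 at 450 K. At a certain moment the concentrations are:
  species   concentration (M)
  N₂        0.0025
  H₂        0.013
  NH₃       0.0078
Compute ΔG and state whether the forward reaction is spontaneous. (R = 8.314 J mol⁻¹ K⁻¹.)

Q = [NH₃]² / ([N₂]·[H₂]³) = (0.0078)² / ((0.0025)·(0.013)³) = 11100
ΔG = RT ln(Q/Keq) = (8.314 J mol⁻¹ K⁻¹)(450 K) × ln(11100/2800)
   = (3.741 kJ/mol)(1.377) = 5.15 kJ/mol
ΔG > 0, so the forward reaction is non-spontaneous (proceeds in reverse).

ΔG = 5.15 kJ/mol; the forward reaction is non-spontaneous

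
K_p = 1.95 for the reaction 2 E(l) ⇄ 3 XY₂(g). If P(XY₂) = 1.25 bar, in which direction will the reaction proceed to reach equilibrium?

no net change (already at equilibrium)

(E is a pure liquid — omitted from Q_p.)
Q_p = P(XY₂)³ = (1.25)³ = 1.95
Q_p = 1.95 = K_p, so the system is already at equilibrium.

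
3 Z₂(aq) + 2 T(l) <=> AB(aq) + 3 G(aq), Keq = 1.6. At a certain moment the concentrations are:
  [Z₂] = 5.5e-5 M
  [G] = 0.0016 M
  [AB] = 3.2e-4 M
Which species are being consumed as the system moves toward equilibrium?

AB, G (products)

(T is a pure liquid — omitted from Q.)
Q = [AB]·[G]³ / [Z₂]³ = (3.2e-4)·(0.0016)³ / (5.5e-5)³ = 7.9
Q = 7.9 > Keq = 1.6: net reverse reaction.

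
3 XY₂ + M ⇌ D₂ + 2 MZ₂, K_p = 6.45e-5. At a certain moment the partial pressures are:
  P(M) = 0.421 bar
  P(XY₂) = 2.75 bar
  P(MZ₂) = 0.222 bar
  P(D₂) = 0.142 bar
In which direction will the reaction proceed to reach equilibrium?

Q_p = P(D₂)·P(MZ₂)² / (P(XY₂)³·P(M)) = (0.142)·(0.222)² / ((2.75)³·(0.421)) = 7.99e-4
Q_p = 7.99e-4 > K_p = 6.45e-5, so the reverse reaction proceeds.

in the reverse direction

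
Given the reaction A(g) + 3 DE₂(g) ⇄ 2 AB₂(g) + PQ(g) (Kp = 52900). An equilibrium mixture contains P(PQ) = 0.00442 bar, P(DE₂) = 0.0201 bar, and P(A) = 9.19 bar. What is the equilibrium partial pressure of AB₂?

At equilibrium, Kp = P(AB₂)²·P(PQ) / (P(A)·P(DE₂)³) = 52900.
(P(AB₂))²·(0.00442) / ((9.19)·(0.0201)³) = 52900
P(AB₂)² = 893 ⇒ P(AB₂) = 29.9 bar

P(AB₂) = 29.9 bar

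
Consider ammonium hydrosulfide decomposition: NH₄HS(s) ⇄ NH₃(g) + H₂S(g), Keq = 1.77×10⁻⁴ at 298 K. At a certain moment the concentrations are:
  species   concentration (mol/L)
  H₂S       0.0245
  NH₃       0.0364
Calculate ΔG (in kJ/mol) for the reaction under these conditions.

(NH₄HS is a pure solid — omitted from Q.)
Q = [NH₃]·[H₂S] = (0.0364)·(0.0245) = 8.92×10⁻⁴
ΔG = RT ln(Q/Keq) = (8.314 J mol⁻¹ K⁻¹)(298 K) × ln(8.92×10⁻⁴/1.77×10⁻⁴)
   = (2.478 kJ/mol)(1.617) = 4.01 kJ/mol
ΔG > 0, so the forward reaction is non-spontaneous (proceeds in reverse).

ΔG = 4.01 kJ/mol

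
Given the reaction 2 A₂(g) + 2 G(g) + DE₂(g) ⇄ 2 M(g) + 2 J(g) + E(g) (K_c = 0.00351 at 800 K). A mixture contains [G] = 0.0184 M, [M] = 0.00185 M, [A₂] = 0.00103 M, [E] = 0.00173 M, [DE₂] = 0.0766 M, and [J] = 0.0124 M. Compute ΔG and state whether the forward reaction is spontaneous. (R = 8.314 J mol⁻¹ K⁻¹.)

Q_c = [M]²·[J]²·[E] / ([A₂]²·[G]²·[DE₂]) = (0.00185)²·(0.0124)²·(0.00173) / ((0.00103)²·(0.0184)²·(0.0766)) = 0.0331
ΔG = RT ln(Q_c/K_c) = (8.314 J mol⁻¹ K⁻¹)(800 K) × ln(0.0331/0.00351)
   = (6.651 kJ/mol)(2.244) = 14.9 kJ/mol
ΔG > 0, so the forward reaction is non-spontaneous (proceeds in reverse).

ΔG = 14.9 kJ/mol; the forward reaction is non-spontaneous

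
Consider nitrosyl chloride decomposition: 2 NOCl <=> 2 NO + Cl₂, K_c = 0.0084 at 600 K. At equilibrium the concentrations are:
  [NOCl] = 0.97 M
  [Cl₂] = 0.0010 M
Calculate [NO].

[NO] = 2.8 M

At equilibrium, K_c = [NO]²·[Cl₂] / [NOCl]² = 0.0084.
([NO])²·(0.0010) / (0.97)² = 0.0084
[NO]² = 7.90 ⇒ [NO] = 2.8 M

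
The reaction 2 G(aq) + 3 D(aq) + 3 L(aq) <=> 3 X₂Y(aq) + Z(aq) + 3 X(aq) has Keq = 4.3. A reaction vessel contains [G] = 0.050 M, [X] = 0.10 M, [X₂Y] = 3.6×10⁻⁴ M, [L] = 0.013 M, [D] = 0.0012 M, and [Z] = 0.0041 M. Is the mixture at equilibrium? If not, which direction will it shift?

Q = [X₂Y]³·[Z]·[X]³ / ([G]²·[D]³·[L]³) = (3.6×10⁻⁴)³·(0.0041)·(0.10)³ / ((0.050)²·(0.0012)³·(0.013)³) = 20
Q = 20 > Keq = 4.3: net reverse reaction.

no; Q > K, reaction proceeds in reverse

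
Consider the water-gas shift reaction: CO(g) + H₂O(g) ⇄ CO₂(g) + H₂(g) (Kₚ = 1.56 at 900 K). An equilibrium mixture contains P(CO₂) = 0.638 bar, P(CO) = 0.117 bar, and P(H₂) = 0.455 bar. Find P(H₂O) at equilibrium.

At equilibrium, Kₚ = P(CO₂)·P(H₂) / (P(CO)·P(H₂O)) = 1.56.
(0.638)·(0.455) / ((0.117)·(P(H₂O))) = 1.56
P(H₂O) = 1.59 bar

P(H₂O) = 1.59 bar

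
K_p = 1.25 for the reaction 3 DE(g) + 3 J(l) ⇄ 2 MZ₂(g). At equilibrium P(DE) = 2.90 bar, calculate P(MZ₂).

(J is a pure liquid — omitted from K_p.)
At equilibrium, K_p = P(MZ₂)² / P(DE)³ = 1.25.
(P(MZ₂))² / (2.90)³ = 1.25
P(MZ₂)² = 30.5 ⇒ P(MZ₂) = 5.52 bar

P(MZ₂) = 5.52 bar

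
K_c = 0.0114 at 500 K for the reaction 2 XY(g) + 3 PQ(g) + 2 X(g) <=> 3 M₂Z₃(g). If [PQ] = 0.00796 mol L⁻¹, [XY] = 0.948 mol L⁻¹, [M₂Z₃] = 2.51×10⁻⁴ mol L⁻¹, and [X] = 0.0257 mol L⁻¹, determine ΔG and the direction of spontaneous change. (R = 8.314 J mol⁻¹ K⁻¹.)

ΔG = 6.37 kJ/mol; the forward reaction is non-spontaneous

Q_c = [M₂Z₃]³ / ([XY]²·[PQ]³·[X]²) = (2.51×10⁻⁴)³ / ((0.948)²·(0.00796)³·(0.0257)²) = 0.0528
ΔG = RT ln(Q_c/K_c) = (8.314 J mol⁻¹ K⁻¹)(500 K) × ln(0.0528/0.0114)
   = (4.157 kJ/mol)(1.533) = 6.37 kJ/mol
ΔG > 0, so the forward reaction is non-spontaneous (proceeds in reverse).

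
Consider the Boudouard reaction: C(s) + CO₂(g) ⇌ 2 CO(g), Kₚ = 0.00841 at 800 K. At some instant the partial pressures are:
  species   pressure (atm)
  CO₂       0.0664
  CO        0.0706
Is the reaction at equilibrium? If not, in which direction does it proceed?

(C is a pure solid — omitted from Qₚ.)
Qₚ = P(CO)² / P(CO₂) = (0.0706)² / (0.0664) = 0.0751
Qₚ = 0.0751 > Kₚ = 0.00841, so the reverse reaction proceeds.

toward reactants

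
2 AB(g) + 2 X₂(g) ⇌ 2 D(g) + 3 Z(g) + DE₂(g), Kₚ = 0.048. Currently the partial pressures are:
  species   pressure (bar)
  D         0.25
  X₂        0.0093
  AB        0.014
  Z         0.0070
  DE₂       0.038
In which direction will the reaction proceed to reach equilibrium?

Qₚ = P(D)²·P(Z)³·P(DE₂) / (P(AB)²·P(X₂)²) = (0.25)²·(0.0070)³·(0.038) / ((0.014)²·(0.0093)²) = 0.048
Qₚ = 0.048 = Kₚ, so the system is already at equilibrium.

no net change (already at equilibrium)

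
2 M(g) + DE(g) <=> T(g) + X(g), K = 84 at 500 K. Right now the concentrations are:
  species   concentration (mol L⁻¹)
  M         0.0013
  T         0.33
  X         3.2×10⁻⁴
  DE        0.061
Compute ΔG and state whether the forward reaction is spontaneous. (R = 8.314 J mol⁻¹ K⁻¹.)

Q = [T]·[X] / ([M]²·[DE]) = (0.33)·(3.2×10⁻⁴) / ((0.0013)²·(0.061)) = 1020
ΔG = RT ln(Q/K) = (8.314 J mol⁻¹ K⁻¹)(500 K) × ln(1020/84)
   = (4.157 kJ/mol)(2.497) = 10.4 kJ/mol
ΔG > 0, so the forward reaction is non-spontaneous (proceeds in reverse).

ΔG = 10.4 kJ/mol; the forward reaction is non-spontaneous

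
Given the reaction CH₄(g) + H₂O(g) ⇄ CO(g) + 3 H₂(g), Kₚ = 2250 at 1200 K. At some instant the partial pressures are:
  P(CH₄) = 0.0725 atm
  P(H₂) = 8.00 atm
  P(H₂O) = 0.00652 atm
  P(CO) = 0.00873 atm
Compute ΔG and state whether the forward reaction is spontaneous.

Qₚ = P(CO)·P(H₂)³ / (P(CH₄)·P(H₂O)) = (0.00873)·(8.00)³ / ((0.0725)·(0.00652)) = 9460
ΔG = RT ln(Qₚ/Kₚ) = (8.314 J mol⁻¹ K⁻¹)(1200 K) × ln(9460/2250)
   = (9.977 kJ/mol)(1.436) = 14.3 kJ/mol
ΔG > 0, so the forward reaction is non-spontaneous (proceeds in reverse).

ΔG = 14.3 kJ/mol; the forward reaction is non-spontaneous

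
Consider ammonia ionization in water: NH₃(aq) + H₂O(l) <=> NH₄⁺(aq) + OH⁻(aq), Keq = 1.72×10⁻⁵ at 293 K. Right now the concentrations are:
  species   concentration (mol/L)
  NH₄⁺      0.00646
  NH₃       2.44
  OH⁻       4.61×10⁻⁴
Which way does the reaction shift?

forward (toward products)

(H₂O is a pure liquid — omitted from Q.)
Q = [NH₄⁺]·[OH⁻] / [NH₃] = (0.00646)·(4.61×10⁻⁴) / (2.44) = 1.22×10⁻⁶
Q = 1.22×10⁻⁶ < Keq = 1.72×10⁻⁵, so the forward reaction proceeds.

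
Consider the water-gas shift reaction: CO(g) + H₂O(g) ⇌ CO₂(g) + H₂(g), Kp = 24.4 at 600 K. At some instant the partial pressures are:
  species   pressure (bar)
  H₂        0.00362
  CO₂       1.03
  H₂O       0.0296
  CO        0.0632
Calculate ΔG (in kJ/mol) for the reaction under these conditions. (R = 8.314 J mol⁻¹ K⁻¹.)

ΔG = -12.5 kJ/mol

Qp = P(CO₂)·P(H₂) / (P(CO)·P(H₂O)) = (1.03)·(0.00362) / ((0.0632)·(0.0296)) = 1.99
ΔG = RT ln(Qp/Kp) = (8.314 J mol⁻¹ K⁻¹)(600 K) × ln(1.99/24.4)
   = (4.988 kJ/mol)(-2.506) = -12.5 kJ/mol
ΔG < 0, so the forward reaction is spontaneous (proceeds forward).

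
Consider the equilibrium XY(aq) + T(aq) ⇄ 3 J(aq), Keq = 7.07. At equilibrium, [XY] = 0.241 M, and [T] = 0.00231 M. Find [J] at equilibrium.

[J] = 0.158 M

At equilibrium, Keq = [J]³ / ([XY]·[T]) = 7.07.
([J])³ / ((0.241)·(0.00231)) = 7.07
[J]³ = 0.00394 ⇒ [J] = 0.158 M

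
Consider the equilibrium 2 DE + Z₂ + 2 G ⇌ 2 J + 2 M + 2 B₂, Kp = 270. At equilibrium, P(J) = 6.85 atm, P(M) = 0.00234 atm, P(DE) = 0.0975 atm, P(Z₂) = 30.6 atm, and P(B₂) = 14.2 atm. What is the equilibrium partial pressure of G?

At equilibrium, Kp = P(J)²·P(M)²·P(B₂)² / (P(DE)²·P(Z₂)·P(G)²) = 270.
(6.85)²·(0.00234)²·(14.2)² / ((0.0975)²·(30.6)·(P(G))²) = 270
P(G)² = 6.60×10⁻⁴ ⇒ P(G) = 0.0257 atm

P(G) = 0.0257 atm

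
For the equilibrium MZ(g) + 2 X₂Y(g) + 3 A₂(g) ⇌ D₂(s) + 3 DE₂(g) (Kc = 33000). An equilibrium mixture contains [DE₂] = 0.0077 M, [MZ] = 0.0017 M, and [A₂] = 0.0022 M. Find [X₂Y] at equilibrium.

[X₂Y] = 0.87 M

(D₂ is a pure solid — omitted from Kc.)
At equilibrium, Kc = [DE₂]³ / ([MZ]·[X₂Y]²·[A₂]³) = 33000.
(0.0077)³ / ((0.0017)·([X₂Y])²·(0.0022)³) = 33000
[X₂Y]² = 0.764 ⇒ [X₂Y] = 0.87 M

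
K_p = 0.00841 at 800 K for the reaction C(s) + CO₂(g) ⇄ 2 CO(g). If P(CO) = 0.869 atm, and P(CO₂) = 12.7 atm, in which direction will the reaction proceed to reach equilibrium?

toward reactants

(C is a pure solid — omitted from Q_p.)
Q_p = P(CO)² / P(CO₂) = (0.869)² / (12.7) = 0.0595
Q_p = 0.0595 > K_p = 0.00841, so the reverse reaction proceeds.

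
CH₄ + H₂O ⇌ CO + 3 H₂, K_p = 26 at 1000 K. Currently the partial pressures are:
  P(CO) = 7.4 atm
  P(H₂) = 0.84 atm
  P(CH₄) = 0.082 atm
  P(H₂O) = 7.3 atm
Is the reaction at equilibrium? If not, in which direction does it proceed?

Q_p = P(CO)·P(H₂)³ / (P(CH₄)·P(H₂O)) = (7.4)·(0.84)³ / ((0.082)·(7.3)) = 7.3
Q_p = 7.3 < K_p = 26, so the forward reaction proceeds.

forward (toward products)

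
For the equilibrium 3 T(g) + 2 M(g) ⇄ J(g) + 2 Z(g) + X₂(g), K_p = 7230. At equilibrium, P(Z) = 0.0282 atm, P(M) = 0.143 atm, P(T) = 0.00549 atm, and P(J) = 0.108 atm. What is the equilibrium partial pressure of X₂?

P(X₂) = 0.285 atm

At equilibrium, K_p = P(J)·P(Z)²·P(X₂) / (P(T)³·P(M)²) = 7230.
(0.108)·(0.0282)²·(P(X₂)) / ((0.00549)³·(0.143)²) = 7230
P(X₂) = 0.285 atm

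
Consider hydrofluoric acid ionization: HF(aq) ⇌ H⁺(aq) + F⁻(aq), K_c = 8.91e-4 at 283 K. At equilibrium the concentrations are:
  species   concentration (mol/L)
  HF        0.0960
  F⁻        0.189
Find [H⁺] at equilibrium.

At equilibrium, K_c = [H⁺]·[F⁻] / [HF] = 8.91e-4.
([H⁺])·(0.189) / (0.0960) = 8.91e-4
[H⁺] = 4.53e-4 mol/L

[H⁺] = 4.53e-4 mol/L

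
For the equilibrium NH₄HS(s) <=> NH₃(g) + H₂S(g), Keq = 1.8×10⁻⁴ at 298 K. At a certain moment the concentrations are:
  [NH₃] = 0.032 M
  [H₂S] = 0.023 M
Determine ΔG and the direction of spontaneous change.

ΔG = 3.49 kJ/mol; the forward reaction is non-spontaneous

(NH₄HS is a pure solid — omitted from Q.)
Q = [NH₃]·[H₂S] = (0.032)·(0.023) = 7.36×10⁻⁴
ΔG = RT ln(Q/Keq) = (8.314 J mol⁻¹ K⁻¹)(298 K) × ln(7.36×10⁻⁴/1.8×10⁻⁴)
   = (2.478 kJ/mol)(1.408) = 3.49 kJ/mol
ΔG > 0, so the forward reaction is non-spontaneous (proceeds in reverse).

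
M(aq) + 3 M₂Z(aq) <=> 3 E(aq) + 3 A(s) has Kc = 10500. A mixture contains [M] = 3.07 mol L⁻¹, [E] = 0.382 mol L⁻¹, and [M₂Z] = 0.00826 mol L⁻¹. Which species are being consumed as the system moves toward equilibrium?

E, A (products)

(A is a pure solid — omitted from Qc.)
Qc = [E]³ / ([M]·[M₂Z]³) = (0.382)³ / ((3.07)·(0.00826)³) = 32200
Qc = 32200 > Kc = 10500: net reverse reaction.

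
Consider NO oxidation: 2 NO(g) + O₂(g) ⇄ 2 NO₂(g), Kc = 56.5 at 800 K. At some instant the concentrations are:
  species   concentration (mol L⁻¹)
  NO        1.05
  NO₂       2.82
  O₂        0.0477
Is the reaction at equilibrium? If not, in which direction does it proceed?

Qc = [NO₂]² / ([NO]²·[O₂]) = (2.82)² / ((1.05)²·(0.0477)) = 151
Qc = 151 > Kc = 56.5, so the reverse reaction proceeds.

to the left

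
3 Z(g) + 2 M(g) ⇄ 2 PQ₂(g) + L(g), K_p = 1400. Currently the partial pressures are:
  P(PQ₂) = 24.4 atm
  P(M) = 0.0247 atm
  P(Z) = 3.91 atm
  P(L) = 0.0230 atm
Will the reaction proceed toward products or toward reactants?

Q_p = P(PQ₂)²·P(L) / (P(Z)³·P(M)²) = (24.4)²·(0.0230) / ((3.91)³·(0.0247)²) = 375
Q_p = 375 < K_p = 1400, so the forward reaction proceeds.

to the right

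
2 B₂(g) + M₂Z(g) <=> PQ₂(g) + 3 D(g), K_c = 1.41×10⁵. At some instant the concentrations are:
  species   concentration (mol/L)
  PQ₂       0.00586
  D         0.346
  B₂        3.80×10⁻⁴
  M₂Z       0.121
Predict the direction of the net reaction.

forward (toward products)

Q_c = [PQ₂]·[D]³ / ([B₂]²·[M₂Z]) = (0.00586)·(0.346)³ / ((3.80×10⁻⁴)²·(0.121)) = 13900
Q_c = 13900 < K_c = 1.41×10⁵, so the forward reaction proceeds.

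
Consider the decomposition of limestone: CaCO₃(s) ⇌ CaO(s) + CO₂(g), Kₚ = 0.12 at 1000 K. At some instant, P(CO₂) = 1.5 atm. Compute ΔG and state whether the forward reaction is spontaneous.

(CaCO₃, CaO are pure solids — omitted from Qₚ.)
Qₚ = P(CO₂) = 1.50
ΔG = RT ln(Qₚ/Kₚ) = (8.314 J mol⁻¹ K⁻¹)(1000 K) × ln(1.50/0.12)
   = (8.314 kJ/mol)(2.526) = 21.0 kJ/mol
ΔG > 0, so the forward reaction is non-spontaneous (proceeds in reverse).

ΔG = 21.0 kJ/mol; the forward reaction is non-spontaneous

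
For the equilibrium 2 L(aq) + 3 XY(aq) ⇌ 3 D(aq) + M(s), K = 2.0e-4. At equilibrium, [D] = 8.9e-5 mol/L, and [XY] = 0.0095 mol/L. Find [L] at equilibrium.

[L] = 0.064 mol/L

(M is a pure solid — omitted from K.)
At equilibrium, K = [D]³ / ([L]²·[XY]³) = 2.0e-4.
(8.9e-5)³ / (([L])²·(0.0095)³) = 2.0e-4
[L]² = 0.00411 ⇒ [L] = 0.064 mol/L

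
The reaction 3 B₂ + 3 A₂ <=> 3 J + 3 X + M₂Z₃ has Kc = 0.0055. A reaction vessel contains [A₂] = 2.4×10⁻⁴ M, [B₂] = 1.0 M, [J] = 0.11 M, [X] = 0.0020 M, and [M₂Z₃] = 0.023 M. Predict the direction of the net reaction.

Qc = [J]³·[X]³·[M₂Z₃] / ([B₂]³·[A₂]³) = (0.11)³·(0.0020)³·(0.023) / ((1.0)³·(2.4×10⁻⁴)³) = 0.018
Qc = 0.018 > Kc = 0.0055, so the reverse reaction proceeds.

reverse (toward reactants)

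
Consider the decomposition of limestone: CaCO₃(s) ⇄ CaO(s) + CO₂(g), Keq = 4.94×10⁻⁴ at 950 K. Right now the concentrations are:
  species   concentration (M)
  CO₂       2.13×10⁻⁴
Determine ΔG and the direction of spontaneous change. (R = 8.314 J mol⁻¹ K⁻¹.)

ΔG = -6.64 kJ/mol; the forward reaction is spontaneous

(CaCO₃, CaO are pure solids — omitted from Q.)
Q = [CO₂] = 2.13×10⁻⁴
ΔG = RT ln(Q/Keq) = (8.314 J mol⁻¹ K⁻¹)(950 K) × ln(2.13×10⁻⁴/4.94×10⁻⁴)
   = (7.898 kJ/mol)(-0.8412) = -6.64 kJ/mol
ΔG < 0, so the forward reaction is spontaneous (proceeds forward).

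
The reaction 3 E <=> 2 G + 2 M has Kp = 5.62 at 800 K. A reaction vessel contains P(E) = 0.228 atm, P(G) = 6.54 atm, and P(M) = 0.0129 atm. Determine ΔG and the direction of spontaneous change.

Qp = P(G)²·P(M)² / P(E)³ = (6.54)²·(0.0129)² / (0.228)³ = 0.601
ΔG = RT ln(Qp/Kp) = (8.314 J mol⁻¹ K⁻¹)(800 K) × ln(0.601/5.62)
   = (6.651 kJ/mol)(-2.235) = -14.9 kJ/mol
ΔG < 0, so the forward reaction is spontaneous (proceeds forward).

ΔG = -14.9 kJ/mol; the forward reaction is spontaneous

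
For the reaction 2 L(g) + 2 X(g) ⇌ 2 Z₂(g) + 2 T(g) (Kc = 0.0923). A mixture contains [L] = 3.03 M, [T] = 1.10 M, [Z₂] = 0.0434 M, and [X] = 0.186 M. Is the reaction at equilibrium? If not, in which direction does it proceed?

forward (toward products)

Qc = [Z₂]²·[T]² / ([L]²·[X]²) = (0.0434)²·(1.10)² / ((3.03)²·(0.186)²) = 0.00718
Qc = 0.00718 < Kc = 0.0923, so the forward reaction proceeds.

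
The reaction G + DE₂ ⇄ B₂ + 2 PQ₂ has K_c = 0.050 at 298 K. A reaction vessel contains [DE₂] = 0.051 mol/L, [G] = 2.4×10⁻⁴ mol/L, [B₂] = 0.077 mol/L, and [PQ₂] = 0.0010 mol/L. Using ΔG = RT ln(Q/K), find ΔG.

Q_c = [B₂]·[PQ₂]² / ([G]·[DE₂]) = (0.077)·(0.0010)² / ((2.4×10⁻⁴)·(0.051)) = 0.00629
ΔG = RT ln(Q_c/K_c) = (8.314 J mol⁻¹ K⁻¹)(298 K) × ln(0.00629/0.050)
   = (2.478 kJ/mol)(-2.073) = -5.14 kJ/mol
ΔG < 0, so the forward reaction is spontaneous (proceeds forward).

ΔG = -5.14 kJ/mol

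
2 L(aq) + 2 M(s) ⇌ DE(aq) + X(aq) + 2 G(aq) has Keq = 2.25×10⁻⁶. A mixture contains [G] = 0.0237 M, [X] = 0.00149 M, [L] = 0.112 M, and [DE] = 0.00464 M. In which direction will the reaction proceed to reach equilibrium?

in the forward direction

(M is a pure solid — omitted from Q.)
Q = [DE]·[X]·[G]² / [L]² = (0.00464)·(0.00149)·(0.0237)² / (0.112)² = 3.10×10⁻⁷
Q = 3.10×10⁻⁷ < Keq = 2.25×10⁻⁶, so the forward reaction proceeds.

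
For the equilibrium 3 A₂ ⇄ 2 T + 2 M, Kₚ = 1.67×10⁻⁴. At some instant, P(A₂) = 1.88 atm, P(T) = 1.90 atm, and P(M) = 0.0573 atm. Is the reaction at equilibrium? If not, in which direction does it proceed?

Qₚ = P(T)²·P(M)² / P(A₂)³ = (1.90)²·(0.0573)² / (1.88)³ = 0.00178
Qₚ = 0.00178 > Kₚ = 1.67×10⁻⁴, so the reverse reaction proceeds.

in the reverse direction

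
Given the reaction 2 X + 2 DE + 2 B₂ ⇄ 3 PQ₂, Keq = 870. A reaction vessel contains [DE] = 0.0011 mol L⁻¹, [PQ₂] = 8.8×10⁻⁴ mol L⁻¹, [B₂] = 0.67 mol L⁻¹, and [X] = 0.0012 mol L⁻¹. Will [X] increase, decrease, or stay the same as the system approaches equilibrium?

stay the same

Q = [PQ₂]³ / ([X]²·[DE]²·[B₂]²) = (8.8×10⁻⁴)³ / ((0.0012)²·(0.0011)²·(0.67)²) = 870
Q = 870 = Keq; the system is at equilibrium.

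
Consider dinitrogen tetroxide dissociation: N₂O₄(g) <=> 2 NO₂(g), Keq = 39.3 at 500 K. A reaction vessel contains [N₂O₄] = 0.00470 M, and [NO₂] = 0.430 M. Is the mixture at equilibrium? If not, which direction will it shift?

yes, at equilibrium

Q = [NO₂]² / [N₂O₄] = (0.430)² / (0.00470) = 39.3
Q = 39.3 = Keq; the system is at equilibrium.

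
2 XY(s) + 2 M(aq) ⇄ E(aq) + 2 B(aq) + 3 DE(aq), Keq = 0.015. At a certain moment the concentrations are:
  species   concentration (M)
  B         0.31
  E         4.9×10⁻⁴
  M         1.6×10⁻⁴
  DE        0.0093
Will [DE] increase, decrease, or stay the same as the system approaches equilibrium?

increase

(XY is a pure solid — omitted from Q.)
Q = [E]·[B]²·[DE]³ / [M]² = (4.9×10⁻⁴)·(0.31)²·(0.0093)³ / (1.6×10⁻⁴)² = 0.0015
Q = 0.0015 < Keq = 0.015: net forward reaction.
DE is a product, so it increases.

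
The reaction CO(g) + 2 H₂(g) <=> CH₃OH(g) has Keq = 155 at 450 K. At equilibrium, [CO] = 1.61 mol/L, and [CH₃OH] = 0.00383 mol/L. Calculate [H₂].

At equilibrium, Keq = [CH₃OH] / ([CO]·[H₂]²) = 155.
(0.00383) / ((1.61)·([H₂])²) = 155
[H₂]² = 1.53×10⁻⁵ ⇒ [H₂] = 0.00392 mol/L

[H₂] = 0.00392 mol/L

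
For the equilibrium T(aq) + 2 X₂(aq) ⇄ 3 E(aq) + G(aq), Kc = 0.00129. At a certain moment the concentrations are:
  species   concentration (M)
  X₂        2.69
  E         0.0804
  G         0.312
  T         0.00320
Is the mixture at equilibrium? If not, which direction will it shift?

Qc = [E]³·[G] / ([T]·[X₂]²) = (0.0804)³·(0.312) / ((0.00320)·(2.69)²) = 0.00700
Qc = 0.00700 > Kc = 0.00129: net reverse reaction.

no; Q > K, reaction proceeds in reverse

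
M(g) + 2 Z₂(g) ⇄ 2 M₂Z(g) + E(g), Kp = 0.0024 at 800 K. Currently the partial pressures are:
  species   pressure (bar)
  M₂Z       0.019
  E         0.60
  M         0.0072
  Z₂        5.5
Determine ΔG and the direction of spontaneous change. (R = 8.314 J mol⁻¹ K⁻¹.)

Qp = P(M₂Z)²·P(E) / (P(M)·P(Z₂)²) = (0.019)²·(0.60) / ((0.0072)·(5.5)²) = 9.94e-4
ΔG = RT ln(Qp/Kp) = (8.314 J mol⁻¹ K⁻¹)(800 K) × ln(9.94e-4/0.0024)
   = (6.651 kJ/mol)(-0.8815) = -5.86 kJ/mol
ΔG < 0, so the forward reaction is spontaneous (proceeds forward).

ΔG = -5.86 kJ/mol; the forward reaction is spontaneous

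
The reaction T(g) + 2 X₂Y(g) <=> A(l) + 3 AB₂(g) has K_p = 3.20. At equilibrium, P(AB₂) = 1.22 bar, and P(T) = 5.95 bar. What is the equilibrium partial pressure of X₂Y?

(A is a pure liquid — omitted from K_p.)
At equilibrium, K_p = P(AB₂)³ / (P(T)·P(X₂Y)²) = 3.20.
(1.22)³ / ((5.95)·(P(X₂Y))²) = 3.20
P(X₂Y)² = 0.0954 ⇒ P(X₂Y) = 0.309 bar

P(X₂Y) = 0.309 bar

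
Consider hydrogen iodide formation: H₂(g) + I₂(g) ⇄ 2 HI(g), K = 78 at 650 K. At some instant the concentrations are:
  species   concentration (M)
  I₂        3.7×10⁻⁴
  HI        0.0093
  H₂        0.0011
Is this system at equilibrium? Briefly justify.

Q = [HI]² / ([H₂]·[I₂]) = (0.0093)² / ((0.0011)·(3.7×10⁻⁴)) = 210
Q = 210 > K = 78: net reverse reaction.

no; Q > K, reaction proceeds in reverse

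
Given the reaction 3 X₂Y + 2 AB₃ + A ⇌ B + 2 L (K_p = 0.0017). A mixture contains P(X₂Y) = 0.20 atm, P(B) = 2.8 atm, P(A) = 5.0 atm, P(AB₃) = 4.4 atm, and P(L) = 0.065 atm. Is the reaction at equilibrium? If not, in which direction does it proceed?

Q_p = P(B)·P(L)² / (P(X₂Y)³·P(AB₃)²·P(A)) = (2.8)·(0.065)² / ((0.20)³·(4.4)²·(5.0)) = 0.015
Q_p = 0.015 > K_p = 0.0017, so the reverse reaction proceeds.

in the reverse direction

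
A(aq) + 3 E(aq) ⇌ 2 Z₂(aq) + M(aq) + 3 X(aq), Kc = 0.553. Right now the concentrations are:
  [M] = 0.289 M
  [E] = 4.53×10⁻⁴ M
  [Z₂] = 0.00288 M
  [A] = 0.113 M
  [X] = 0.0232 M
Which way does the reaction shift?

Qc = [Z₂]²·[M]·[X]³ / ([A]·[E]³) = (0.00288)²·(0.289)·(0.0232)³ / ((0.113)·(4.53×10⁻⁴)³) = 2.85
Qc = 2.85 > Kc = 0.553, so the reverse reaction proceeds.

toward reactants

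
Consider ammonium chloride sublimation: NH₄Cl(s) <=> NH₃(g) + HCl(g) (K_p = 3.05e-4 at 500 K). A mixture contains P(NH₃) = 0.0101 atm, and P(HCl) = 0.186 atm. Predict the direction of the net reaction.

(NH₄Cl is a pure solid — omitted from Q_p.)
Q_p = P(NH₃)·P(HCl) = (0.0101)·(0.186) = 0.00188
Q_p = 0.00188 > K_p = 3.05e-4, so the reverse reaction proceeds.

to the left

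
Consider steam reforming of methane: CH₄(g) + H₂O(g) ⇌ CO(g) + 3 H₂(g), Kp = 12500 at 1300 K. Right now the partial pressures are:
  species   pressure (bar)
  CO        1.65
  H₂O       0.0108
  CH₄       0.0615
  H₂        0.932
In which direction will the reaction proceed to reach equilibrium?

forward (toward products)

Qp = P(CO)·P(H₂)³ / (P(CH₄)·P(H₂O)) = (1.65)·(0.932)³ / ((0.0615)·(0.0108)) = 2010
Qp = 2010 < Kp = 12500, so the forward reaction proceeds.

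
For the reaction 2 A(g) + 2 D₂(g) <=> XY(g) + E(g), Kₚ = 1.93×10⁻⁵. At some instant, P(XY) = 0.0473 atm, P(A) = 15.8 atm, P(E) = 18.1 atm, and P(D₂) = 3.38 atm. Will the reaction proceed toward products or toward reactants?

to the left

Qₚ = P(XY)·P(E) / (P(A)²·P(D₂)²) = (0.0473)·(18.1) / ((15.8)²·(3.38)²) = 3.00×10⁻⁴
Qₚ = 3.00×10⁻⁴ > Kₚ = 1.93×10⁻⁵, so the reverse reaction proceeds.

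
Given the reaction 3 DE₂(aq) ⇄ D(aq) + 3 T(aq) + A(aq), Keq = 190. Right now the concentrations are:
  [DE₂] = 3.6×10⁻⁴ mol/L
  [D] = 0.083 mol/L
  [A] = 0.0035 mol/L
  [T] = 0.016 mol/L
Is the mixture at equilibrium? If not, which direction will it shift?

no; Q < K, reaction proceeds forward

Q = [D]·[T]³·[A] / [DE₂]³ = (0.083)·(0.016)³·(0.0035) / (3.6×10⁻⁴)³ = 26
Q = 26 < Keq = 190: net forward reaction.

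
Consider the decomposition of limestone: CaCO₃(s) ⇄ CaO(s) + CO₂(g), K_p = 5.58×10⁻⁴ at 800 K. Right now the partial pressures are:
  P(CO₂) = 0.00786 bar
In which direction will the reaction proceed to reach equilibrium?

(CaCO₃, CaO are pure solids — omitted from Q_p.)
Q_p = P(CO₂) = 0.00786
Q_p = 0.00786 > K_p = 5.58×10⁻⁴, so the reverse reaction proceeds.

reverse (toward reactants)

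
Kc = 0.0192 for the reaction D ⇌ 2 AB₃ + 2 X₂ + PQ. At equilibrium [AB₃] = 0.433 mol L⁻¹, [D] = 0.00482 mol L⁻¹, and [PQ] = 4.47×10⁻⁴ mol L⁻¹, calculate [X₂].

[X₂] = 1.05 mol L⁻¹

At equilibrium, Kc = [AB₃]²·[X₂]²·[PQ] / [D] = 0.0192.
(0.433)²·([X₂])²·(4.47×10⁻⁴) / (0.00482) = 0.0192
[X₂]² = 1.10 ⇒ [X₂] = 1.05 mol L⁻¹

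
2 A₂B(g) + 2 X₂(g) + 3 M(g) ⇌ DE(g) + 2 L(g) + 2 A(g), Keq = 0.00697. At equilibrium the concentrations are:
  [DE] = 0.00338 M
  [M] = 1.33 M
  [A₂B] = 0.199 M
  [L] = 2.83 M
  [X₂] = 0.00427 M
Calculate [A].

At equilibrium, Keq = [DE]·[L]²·[A]² / ([A₂B]²·[X₂]²·[M]³) = 0.00697.
(0.00338)·(2.83)²·([A])² / ((0.199)²·(0.00427)²·(1.33)³) = 0.00697
[A]² = 4.37×10⁻⁷ ⇒ [A] = 6.61×10⁻⁴ M

[A] = 6.61×10⁻⁴ M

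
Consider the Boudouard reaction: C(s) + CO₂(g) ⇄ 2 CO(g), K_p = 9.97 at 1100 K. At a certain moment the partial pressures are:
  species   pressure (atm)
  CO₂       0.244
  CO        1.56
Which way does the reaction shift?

(C is a pure solid — omitted from Q_p.)
Q_p = P(CO)² / P(CO₂) = (1.56)² / (0.244) = 9.97
Q_p = 9.97 = K_p, so the system is already at equilibrium.

no net change (already at equilibrium)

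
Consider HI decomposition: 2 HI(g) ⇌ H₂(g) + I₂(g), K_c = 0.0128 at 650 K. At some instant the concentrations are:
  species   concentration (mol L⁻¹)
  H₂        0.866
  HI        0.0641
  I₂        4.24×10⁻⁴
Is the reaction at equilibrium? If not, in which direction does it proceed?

Q_c = [H₂]·[I₂] / [HI]² = (0.866)·(4.24×10⁻⁴) / (0.0641)² = 0.0894
Q_c = 0.0894 > K_c = 0.0128, so the reverse reaction proceeds.

to the left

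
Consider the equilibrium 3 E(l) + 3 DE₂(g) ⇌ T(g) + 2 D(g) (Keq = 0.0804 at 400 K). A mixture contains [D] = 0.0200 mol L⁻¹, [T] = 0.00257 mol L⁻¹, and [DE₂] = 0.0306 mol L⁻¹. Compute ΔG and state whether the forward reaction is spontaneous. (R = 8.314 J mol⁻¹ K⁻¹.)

ΔG = -2.68 kJ/mol; the forward reaction is spontaneous

(E is a pure liquid — omitted from Q.)
Q = [T]·[D]² / [DE₂]³ = (0.00257)·(0.0200)² / (0.0306)³ = 0.0359
ΔG = RT ln(Q/Keq) = (8.314 J mol⁻¹ K⁻¹)(400 K) × ln(0.0359/0.0804)
   = (3.326 kJ/mol)(-0.8063) = -2.68 kJ/mol
ΔG < 0, so the forward reaction is spontaneous (proceeds forward).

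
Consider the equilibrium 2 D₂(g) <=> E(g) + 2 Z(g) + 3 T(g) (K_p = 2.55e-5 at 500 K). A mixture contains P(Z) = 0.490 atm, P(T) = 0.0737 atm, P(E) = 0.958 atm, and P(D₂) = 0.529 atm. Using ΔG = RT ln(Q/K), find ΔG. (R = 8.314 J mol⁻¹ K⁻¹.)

ΔG = 10.6 kJ/mol

Q_p = P(E)·P(Z)²·P(T)³ / P(D₂)² = (0.958)·(0.490)²·(0.0737)³ / (0.529)² = 3.29e-4
ΔG = RT ln(Q_p/K_p) = (8.314 J mol⁻¹ K⁻¹)(500 K) × ln(3.29e-4/2.55e-5)
   = (4.157 kJ/mol)(2.557) = 10.6 kJ/mol
ΔG > 0, so the forward reaction is non-spontaneous (proceeds in reverse).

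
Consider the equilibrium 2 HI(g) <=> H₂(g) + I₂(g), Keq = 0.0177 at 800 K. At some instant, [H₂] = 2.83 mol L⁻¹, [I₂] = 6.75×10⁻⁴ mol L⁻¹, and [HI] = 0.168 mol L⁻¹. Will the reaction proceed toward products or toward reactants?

Q = [H₂]·[I₂] / [HI]² = (2.83)·(6.75×10⁻⁴) / (0.168)² = 0.0677
Q = 0.0677 > Keq = 0.0177, so the reverse reaction proceeds.

in the reverse direction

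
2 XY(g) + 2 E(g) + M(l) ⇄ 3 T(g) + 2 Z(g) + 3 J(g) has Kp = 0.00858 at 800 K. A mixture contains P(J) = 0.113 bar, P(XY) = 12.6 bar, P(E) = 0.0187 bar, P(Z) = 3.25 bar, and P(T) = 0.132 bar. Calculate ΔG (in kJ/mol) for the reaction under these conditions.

ΔG = -17.4 kJ/mol

(M is a pure liquid — omitted from Qp.)
Qp = P(T)³·P(Z)²·P(J)³ / (P(XY)²·P(E)²) = (0.132)³·(3.25)²·(0.113)³ / ((12.6)²·(0.0187)²) = 6.31e-4
ΔG = RT ln(Qp/Kp) = (8.314 J mol⁻¹ K⁻¹)(800 K) × ln(6.31e-4/0.00858)
   = (6.651 kJ/mol)(-2.610) = -17.4 kJ/mol
ΔG < 0, so the forward reaction is spontaneous (proceeds forward).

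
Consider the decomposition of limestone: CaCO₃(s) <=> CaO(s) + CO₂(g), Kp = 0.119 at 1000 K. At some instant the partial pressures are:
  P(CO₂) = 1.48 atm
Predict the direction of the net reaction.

reverse (toward reactants)

(CaCO₃, CaO are pure solids — omitted from Qp.)
Qp = P(CO₂) = 1.48
Qp = 1.48 > Kp = 0.119, so the reverse reaction proceeds.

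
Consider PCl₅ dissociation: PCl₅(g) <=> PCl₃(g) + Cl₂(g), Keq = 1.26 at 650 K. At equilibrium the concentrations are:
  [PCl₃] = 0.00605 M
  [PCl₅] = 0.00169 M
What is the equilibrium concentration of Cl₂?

At equilibrium, Keq = [PCl₃]·[Cl₂] / [PCl₅] = 1.26.
(0.00605)·([Cl₂]) / (0.00169) = 1.26
[Cl₂] = 0.352 M

[Cl₂] = 0.352 M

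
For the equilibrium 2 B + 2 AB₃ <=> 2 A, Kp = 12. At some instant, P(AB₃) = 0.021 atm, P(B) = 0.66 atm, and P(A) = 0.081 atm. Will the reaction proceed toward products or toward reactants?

reverse (toward reactants)

Qp = P(A)² / (P(B)²·P(AB₃)²) = (0.081)² / ((0.66)²·(0.021)²) = 34
Qp = 34 > Kp = 12, so the reverse reaction proceeds.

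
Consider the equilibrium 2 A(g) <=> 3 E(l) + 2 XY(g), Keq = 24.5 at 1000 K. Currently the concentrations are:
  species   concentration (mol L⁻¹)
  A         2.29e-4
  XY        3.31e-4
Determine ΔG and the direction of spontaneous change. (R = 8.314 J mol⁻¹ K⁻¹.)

ΔG = -20.5 kJ/mol; the forward reaction is spontaneous

(E is a pure liquid — omitted from Q.)
Q = [XY]² / [A]² = (3.31e-4)² / (2.29e-4)² = 2.09
ΔG = RT ln(Q/Keq) = (8.314 J mol⁻¹ K⁻¹)(1000 K) × ln(2.09/24.5)
   = (8.314 kJ/mol)(-2.462) = -20.5 kJ/mol
ΔG < 0, so the forward reaction is spontaneous (proceeds forward).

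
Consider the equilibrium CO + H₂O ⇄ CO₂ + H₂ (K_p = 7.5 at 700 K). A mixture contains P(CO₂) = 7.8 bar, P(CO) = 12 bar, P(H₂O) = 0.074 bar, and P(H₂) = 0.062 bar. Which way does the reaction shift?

toward products

Q_p = P(CO₂)·P(H₂) / (P(CO)·P(H₂O)) = (7.8)·(0.062) / ((12)·(0.074)) = 0.54
Q_p = 0.54 < K_p = 7.5, so the forward reaction proceeds.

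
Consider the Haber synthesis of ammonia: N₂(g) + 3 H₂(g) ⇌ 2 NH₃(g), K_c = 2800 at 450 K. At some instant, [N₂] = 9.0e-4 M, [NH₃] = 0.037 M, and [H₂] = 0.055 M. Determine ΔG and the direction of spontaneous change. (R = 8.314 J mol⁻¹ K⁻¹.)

ΔG = 4.43 kJ/mol; the forward reaction is non-spontaneous

Q_c = [NH₃]² / ([N₂]·[H₂]³) = (0.037)² / ((9.0e-4)·(0.055)³) = 9140
ΔG = RT ln(Q_c/K_c) = (8.314 J mol⁻¹ K⁻¹)(450 K) × ln(9140/2800)
   = (3.741 kJ/mol)(1.183) = 4.43 kJ/mol
ΔG > 0, so the forward reaction is non-spontaneous (proceeds in reverse).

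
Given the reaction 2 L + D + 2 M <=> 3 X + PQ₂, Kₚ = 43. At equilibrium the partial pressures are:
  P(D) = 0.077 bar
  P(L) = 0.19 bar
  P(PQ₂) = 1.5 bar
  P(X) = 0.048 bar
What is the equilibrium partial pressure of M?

P(M) = 0.037 bar

At equilibrium, Kₚ = P(X)³·P(PQ₂) / (P(L)²·P(D)·P(M)²) = 43.
(0.048)³·(1.5) / ((0.19)²·(0.077)·(P(M))²) = 43
P(M)² = 0.00139 ⇒ P(M) = 0.037 bar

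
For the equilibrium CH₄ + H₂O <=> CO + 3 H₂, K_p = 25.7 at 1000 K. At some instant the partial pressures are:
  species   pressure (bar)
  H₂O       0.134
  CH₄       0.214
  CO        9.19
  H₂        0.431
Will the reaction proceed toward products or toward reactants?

no net change (already at equilibrium)

Q_p = P(CO)·P(H₂)³ / (P(CH₄)·P(H₂O)) = (9.19)·(0.431)³ / ((0.214)·(0.134)) = 25.7
Q_p = 25.7 = K_p, so the system is already at equilibrium.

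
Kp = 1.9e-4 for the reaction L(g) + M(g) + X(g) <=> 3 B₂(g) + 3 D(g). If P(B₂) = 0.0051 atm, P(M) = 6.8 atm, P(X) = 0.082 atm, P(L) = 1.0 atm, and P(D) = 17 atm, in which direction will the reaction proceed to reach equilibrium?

to the left

Qp = P(B₂)³·P(D)³ / (P(L)·P(M)·P(X)) = (0.0051)³·(17)³ / ((1.0)·(6.8)·(0.082)) = 0.0012
Qp = 0.0012 > Kp = 1.9e-4, so the reverse reaction proceeds.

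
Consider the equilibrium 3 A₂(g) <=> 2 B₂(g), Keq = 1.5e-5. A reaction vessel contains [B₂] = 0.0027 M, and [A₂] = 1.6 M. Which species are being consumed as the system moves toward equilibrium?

Q = [B₂]² / [A₂]³ = (0.0027)² / (1.6)³ = 1.8e-6
Q = 1.8e-6 < Keq = 1.5e-5: net forward reaction.

A₂ (reactants)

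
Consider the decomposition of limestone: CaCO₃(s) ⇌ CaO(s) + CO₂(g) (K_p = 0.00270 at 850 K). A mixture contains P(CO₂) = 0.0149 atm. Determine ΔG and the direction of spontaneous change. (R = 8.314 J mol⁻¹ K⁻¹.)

(CaCO₃, CaO are pure solids — omitted from Q_p.)
Q_p = P(CO₂) = 0.0149
ΔG = RT ln(Q_p/K_p) = (8.314 J mol⁻¹ K⁻¹)(850 K) × ln(0.0149/0.00270)
   = (7.067 kJ/mol)(1.708) = 12.1 kJ/mol
ΔG > 0, so the forward reaction is non-spontaneous (proceeds in reverse).

ΔG = 12.1 kJ/mol; the forward reaction is non-spontaneous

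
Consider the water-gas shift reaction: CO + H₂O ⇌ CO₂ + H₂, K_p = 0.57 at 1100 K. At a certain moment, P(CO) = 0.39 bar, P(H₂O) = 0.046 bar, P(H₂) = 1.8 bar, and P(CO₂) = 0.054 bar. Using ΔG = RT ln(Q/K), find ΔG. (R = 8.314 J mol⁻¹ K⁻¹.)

Q_p = P(CO₂)·P(H₂) / (P(CO)·P(H₂O)) = (0.054)·(1.8) / ((0.39)·(0.046)) = 5.42
ΔG = RT ln(Q_p/K_p) = (8.314 J mol⁻¹ K⁻¹)(1100 K) × ln(5.42/0.57)
   = (9.145 kJ/mol)(2.252) = 20.6 kJ/mol
ΔG > 0, so the forward reaction is non-spontaneous (proceeds in reverse).

ΔG = 20.6 kJ/mol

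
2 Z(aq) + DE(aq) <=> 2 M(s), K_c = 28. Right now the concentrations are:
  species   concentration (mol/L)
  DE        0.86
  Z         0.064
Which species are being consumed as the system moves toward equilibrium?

M (products)

(M is a pure solid — omitted from Q_c.)
Q_c = 1 / ([Z]²·[DE]) = 1 / ((0.064)²·(0.86)) = 280
Q_c = 280 > K_c = 28: net reverse reaction.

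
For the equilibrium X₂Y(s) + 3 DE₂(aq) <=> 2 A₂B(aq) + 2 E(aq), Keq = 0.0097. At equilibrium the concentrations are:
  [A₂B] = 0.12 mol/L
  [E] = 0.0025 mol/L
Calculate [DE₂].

[DE₂] = 0.021 mol/L

(X₂Y is a pure solid — omitted from Keq.)
At equilibrium, Keq = [A₂B]²·[E]² / [DE₂]³ = 0.0097.
(0.12)²·(0.0025)² / ([DE₂])³ = 0.0097
[DE₂]³ = 9.28×10⁻⁶ ⇒ [DE₂] = 0.021 mol/L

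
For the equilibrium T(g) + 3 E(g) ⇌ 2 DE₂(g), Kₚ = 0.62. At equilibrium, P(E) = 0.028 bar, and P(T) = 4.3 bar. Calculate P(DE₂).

At equilibrium, Kₚ = P(DE₂)² / (P(T)·P(E)³) = 0.62.
(P(DE₂))² / ((4.3)·(0.028)³) = 0.62
P(DE₂)² = 5.85×10⁻⁵ ⇒ P(DE₂) = 0.0077 bar

P(DE₂) = 0.0077 bar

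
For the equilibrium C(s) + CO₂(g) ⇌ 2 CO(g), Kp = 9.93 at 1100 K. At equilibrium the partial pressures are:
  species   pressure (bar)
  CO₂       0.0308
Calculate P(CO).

(C is a pure solid — omitted from Kp.)
At equilibrium, Kp = P(CO)² / P(CO₂) = 9.93.
(P(CO))² / (0.0308) = 9.93
P(CO)² = 0.306 ⇒ P(CO) = 0.553 bar

P(CO) = 0.553 bar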